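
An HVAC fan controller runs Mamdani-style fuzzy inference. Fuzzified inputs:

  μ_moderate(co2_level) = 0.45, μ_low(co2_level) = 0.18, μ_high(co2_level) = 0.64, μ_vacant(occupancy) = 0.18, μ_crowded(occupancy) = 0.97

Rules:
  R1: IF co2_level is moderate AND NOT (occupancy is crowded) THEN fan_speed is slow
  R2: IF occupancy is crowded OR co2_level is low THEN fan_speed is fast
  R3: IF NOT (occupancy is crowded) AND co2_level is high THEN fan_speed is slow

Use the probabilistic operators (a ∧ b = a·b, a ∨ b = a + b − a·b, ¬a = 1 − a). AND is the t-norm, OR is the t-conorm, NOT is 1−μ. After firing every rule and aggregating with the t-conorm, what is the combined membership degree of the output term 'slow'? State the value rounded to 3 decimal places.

R1: moderate=0.45, ¬crowded=1−0.97=0.03; AND[a·b] → w = 0.0135
R2: crowded=0.97, low=0.18; OR[a + b − a·b] → w = 0.9754
R3: ¬crowded=1−0.97=0.03, high=0.64; AND[a·b] → w = 0.0192
Rules with consequent 'slow': {R1, R3} → strengths 0.0135, 0.0192
Aggregate via t-conorm [a + b − a·b]: 0.0324

0.032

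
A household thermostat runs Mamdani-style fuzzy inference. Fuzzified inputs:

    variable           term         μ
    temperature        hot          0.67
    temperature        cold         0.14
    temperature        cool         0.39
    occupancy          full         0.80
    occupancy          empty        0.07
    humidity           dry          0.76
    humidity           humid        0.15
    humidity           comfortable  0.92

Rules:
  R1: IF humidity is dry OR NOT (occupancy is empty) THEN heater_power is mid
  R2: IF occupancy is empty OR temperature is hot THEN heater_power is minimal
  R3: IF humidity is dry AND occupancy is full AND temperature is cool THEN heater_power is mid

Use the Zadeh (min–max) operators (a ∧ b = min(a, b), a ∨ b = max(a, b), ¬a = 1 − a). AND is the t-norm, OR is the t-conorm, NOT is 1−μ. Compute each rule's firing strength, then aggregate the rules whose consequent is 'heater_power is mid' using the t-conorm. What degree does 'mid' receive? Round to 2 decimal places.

0.93

R1: dry=0.76, ¬empty=1−0.07=0.93; OR[max(a, b)] → w = 0.93
R2: empty=0.07, hot=0.67; OR[max(a, b)] → w = 0.67
R3: dry=0.76, full=0.80, cool=0.39; AND[min(a, b)] → w = 0.39
Rules with consequent 'mid': {R1, R3} → strengths 0.93, 0.39
Aggregate via t-conorm [max(a, b)]: 0.93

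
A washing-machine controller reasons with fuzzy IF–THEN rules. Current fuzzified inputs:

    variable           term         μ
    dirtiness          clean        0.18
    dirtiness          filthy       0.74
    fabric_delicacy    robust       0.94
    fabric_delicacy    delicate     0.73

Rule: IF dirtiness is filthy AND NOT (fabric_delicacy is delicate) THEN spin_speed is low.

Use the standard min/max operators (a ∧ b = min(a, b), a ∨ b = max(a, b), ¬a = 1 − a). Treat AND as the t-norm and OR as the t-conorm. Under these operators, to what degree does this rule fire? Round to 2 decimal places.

0.27

firing strength: filthy=0.74, ¬delicate=1−0.73=0.27; AND[min(a, b)] → w = 0.27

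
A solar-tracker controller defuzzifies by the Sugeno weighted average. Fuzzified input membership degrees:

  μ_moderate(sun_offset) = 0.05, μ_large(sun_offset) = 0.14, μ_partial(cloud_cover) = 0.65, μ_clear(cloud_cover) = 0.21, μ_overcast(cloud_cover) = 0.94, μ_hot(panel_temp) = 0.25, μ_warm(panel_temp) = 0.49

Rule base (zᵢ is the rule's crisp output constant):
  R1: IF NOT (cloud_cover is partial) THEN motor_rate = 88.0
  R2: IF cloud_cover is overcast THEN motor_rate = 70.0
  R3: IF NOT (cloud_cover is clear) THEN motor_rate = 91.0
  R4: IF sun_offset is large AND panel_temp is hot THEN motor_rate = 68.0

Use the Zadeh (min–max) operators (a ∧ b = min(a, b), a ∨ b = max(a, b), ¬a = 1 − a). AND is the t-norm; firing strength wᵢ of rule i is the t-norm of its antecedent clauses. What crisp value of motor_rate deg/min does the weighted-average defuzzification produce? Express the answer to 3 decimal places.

R1 (z=88.0): ¬partial=1−0.65=0.35 → w = 0.35
R2 (z=70.0): overcast=0.94 → w = 0.94
R3 (z=91.0): ¬clear=1−0.21=0.79 → w = 0.79
R4 (z=68.0): large=0.14, hot=0.25; AND[min(a, b)] → w = 0.14
Weighted average = (0.35·88.0 + 0.94·70.0 + 0.79·91.0 + 0.14·68.0) / (0.35 + 0.94 + 0.79 + 0.14)
  = 178.0100 / 2.2200 = 80.185

80.185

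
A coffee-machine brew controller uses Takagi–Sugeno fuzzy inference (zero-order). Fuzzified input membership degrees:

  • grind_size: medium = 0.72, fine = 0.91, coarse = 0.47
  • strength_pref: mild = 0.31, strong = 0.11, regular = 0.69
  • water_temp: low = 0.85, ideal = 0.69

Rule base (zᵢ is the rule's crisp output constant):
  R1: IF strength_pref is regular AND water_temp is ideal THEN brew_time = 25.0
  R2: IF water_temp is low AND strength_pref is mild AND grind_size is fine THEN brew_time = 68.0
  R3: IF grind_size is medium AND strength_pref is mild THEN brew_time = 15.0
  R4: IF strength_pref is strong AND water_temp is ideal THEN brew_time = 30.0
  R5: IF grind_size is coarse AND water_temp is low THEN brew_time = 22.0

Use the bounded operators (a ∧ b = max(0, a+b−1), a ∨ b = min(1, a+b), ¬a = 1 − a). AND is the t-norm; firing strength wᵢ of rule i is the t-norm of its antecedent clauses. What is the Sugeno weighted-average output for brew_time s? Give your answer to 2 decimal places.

R1 (z=25.0): regular=0.69, ideal=0.69; AND[max(0, a+b−1)] → w = 0.38
R2 (z=68.0): low=0.85, mild=0.31, fine=0.91; AND[max(0, a+b−1)] → w = 0.07
R3 (z=15.0): medium=0.72, mild=0.31; AND[max(0, a+b−1)] → w = 0.03
R4 (z=30.0): strong=0.11, ideal=0.69; AND[max(0, a+b−1)] → w = 0.00
R5 (z=22.0): coarse=0.47, low=0.85; AND[max(0, a+b−1)] → w = 0.32
Weighted average = (0.38·25.0 + 0.07·68.0 + 0.03·15.0 + 0.00·30.0 + 0.32·22.0) / (0.38 + 0.07 + 0.03 + 0.00 + 0.32)
  = 21.7500 / 0.8000 = 27.19

27.19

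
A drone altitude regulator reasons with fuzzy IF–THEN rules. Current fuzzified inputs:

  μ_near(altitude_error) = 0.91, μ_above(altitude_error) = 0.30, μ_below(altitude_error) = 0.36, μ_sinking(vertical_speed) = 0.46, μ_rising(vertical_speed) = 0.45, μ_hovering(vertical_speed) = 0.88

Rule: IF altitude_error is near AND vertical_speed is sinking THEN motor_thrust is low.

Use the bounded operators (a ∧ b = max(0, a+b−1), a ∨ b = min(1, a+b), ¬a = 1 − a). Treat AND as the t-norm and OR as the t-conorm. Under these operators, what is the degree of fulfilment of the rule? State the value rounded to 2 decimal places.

0.37

firing strength: near=0.91, sinking=0.46; AND[max(0, a+b−1)] → w = 0.37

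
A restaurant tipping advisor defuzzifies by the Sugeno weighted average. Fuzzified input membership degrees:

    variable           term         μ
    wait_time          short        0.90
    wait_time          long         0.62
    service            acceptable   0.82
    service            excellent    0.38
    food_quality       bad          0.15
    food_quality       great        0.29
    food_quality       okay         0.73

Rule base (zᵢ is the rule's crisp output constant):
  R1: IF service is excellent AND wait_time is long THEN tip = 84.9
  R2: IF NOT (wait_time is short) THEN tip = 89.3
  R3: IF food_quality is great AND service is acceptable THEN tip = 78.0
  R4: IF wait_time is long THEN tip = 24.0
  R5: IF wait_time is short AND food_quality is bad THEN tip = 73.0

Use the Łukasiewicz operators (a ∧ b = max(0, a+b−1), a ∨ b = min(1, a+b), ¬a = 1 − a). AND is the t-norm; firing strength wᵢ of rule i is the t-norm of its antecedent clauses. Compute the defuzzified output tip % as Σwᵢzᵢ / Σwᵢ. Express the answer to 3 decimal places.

40.955

R1 (z=84.9): excellent=0.38, long=0.62; AND[max(0, a+b−1)] → w = 0.00
R2 (z=89.3): ¬short=1−0.90=0.10 → w = 0.10
R3 (z=78.0): great=0.29, acceptable=0.82; AND[max(0, a+b−1)] → w = 0.11
R4 (z=24.0): long=0.62 → w = 0.62
R5 (z=73.0): short=0.90, bad=0.15; AND[max(0, a+b−1)] → w = 0.05
Weighted average = (0.00·84.9 + 0.10·89.3 + 0.11·78.0 + 0.62·24.0 + 0.05·73.0) / (0.00 + 0.10 + 0.11 + 0.62 + 0.05)
  = 36.0400 / 0.8800 = 40.955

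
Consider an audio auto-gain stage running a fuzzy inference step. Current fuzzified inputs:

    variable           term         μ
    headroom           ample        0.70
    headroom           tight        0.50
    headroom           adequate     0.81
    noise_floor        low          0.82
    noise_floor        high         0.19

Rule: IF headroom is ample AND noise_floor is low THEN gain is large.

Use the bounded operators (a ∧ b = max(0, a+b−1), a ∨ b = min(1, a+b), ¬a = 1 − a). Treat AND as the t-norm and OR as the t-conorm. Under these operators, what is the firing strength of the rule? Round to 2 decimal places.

0.52

firing strength: ample=0.70, low=0.82; AND[max(0, a+b−1)] → w = 0.52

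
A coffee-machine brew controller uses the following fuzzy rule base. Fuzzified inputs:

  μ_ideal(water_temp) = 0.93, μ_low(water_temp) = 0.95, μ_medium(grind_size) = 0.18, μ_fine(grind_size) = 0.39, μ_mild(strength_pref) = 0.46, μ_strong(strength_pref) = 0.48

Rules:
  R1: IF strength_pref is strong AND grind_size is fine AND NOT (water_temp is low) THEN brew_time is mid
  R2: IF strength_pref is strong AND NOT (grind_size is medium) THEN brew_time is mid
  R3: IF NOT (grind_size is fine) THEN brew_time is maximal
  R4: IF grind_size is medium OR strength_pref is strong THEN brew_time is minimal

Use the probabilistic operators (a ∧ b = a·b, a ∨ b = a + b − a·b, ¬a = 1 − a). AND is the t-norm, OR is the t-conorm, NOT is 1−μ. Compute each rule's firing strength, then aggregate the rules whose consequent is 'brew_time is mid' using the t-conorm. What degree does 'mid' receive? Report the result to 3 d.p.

0.399

R1: strong=0.48, fine=0.39, ¬low=1−0.95=0.05; AND[a·b] → w = 0.0094
R2: strong=0.48, ¬medium=1−0.18=0.82; AND[a·b] → w = 0.3936
R3: ¬fine=1−0.39=0.61 → w = 0.6100
R4: medium=0.18, strong=0.48; OR[a + b − a·b] → w = 0.5736
Rules with consequent 'mid': {R1, R2} → strengths 0.0094, 0.3936
Aggregate via t-conorm [a + b − a·b]: 0.3993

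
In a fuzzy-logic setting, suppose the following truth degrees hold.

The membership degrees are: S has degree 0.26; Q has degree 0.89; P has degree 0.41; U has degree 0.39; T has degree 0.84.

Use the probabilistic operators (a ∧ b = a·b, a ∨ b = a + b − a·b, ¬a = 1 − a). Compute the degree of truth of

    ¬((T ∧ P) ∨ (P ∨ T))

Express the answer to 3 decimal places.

0.062

T ∧ P = a·b on (0.8400, 0.4100) = 0.3444
P ∨ T = a + b − a·b on (0.4100, 0.8400) = 0.9056
(T ∧ P) ∨ (P ∨ T) = a + b − a·b on (0.3444, 0.9056) = 0.9381
¬((T ∧ P) ∨ (P ∨ T)) = 1 − 0.9381 = 0.0619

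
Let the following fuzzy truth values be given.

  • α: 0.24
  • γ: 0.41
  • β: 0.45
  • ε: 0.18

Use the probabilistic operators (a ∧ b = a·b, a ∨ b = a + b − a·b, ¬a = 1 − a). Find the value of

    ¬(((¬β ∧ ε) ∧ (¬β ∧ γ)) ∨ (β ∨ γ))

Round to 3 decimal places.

¬β = 1 − 0.4500 = 0.5500
¬β ∧ ε = a·b on (0.5500, 0.1800) = 0.0990
¬β = 1 − 0.4500 = 0.5500
¬β ∧ γ = a·b on (0.5500, 0.4100) = 0.2255
(¬β ∧ ε) ∧ (¬β ∧ γ) = a·b on (0.0990, 0.2255) = 0.0223
β ∨ γ = a + b − a·b on (0.4500, 0.4100) = 0.6755
((¬β ∧ ε) ∧ (¬β ∧ γ)) ∨ (β ∨ γ) = a + b − a·b on (0.0223, 0.6755) = 0.6827
¬(((¬β ∧ ε) ∧ (¬β ∧ γ)) ∨ (β ∨ γ)) = 1 − 0.6827 = 0.3173

0.317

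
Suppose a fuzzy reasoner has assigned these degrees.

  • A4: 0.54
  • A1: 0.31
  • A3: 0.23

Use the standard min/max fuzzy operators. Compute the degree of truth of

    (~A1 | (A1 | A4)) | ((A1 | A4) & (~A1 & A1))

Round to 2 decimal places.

~A1 = 1 − 0.31 = 0.69
A1 | A4 = max(a, b) on (0.31, 0.54) = 0.54
~A1 | (A1 | A4) = max(a, b) on (0.69, 0.54) = 0.69
A1 | A4 = max(a, b) on (0.31, 0.54) = 0.54
~A1 = 1 − 0.31 = 0.69
~A1 & A1 = min(a, b) on (0.69, 0.31) = 0.31
(A1 | A4) & (~A1 & A1) = min(a, b) on (0.54, 0.31) = 0.31
(~A1 | (A1 | A4)) | ((A1 | A4) & (~A1 & A1)) = max(a, b) on (0.69, 0.31) = 0.69

0.69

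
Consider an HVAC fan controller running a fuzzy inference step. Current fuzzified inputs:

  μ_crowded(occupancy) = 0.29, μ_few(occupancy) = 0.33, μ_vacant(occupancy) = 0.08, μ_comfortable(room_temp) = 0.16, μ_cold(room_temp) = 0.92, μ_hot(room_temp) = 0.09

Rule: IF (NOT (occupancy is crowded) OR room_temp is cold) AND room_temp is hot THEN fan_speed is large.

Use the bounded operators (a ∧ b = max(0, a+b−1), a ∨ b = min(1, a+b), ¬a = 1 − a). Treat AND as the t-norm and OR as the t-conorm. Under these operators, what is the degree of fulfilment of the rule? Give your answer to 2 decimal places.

firing strength: (¬crowded=1−0.29=0.71 OR cold=0.92) = 1.00; AND[max(0, a+b−1)] with hot=0.09 → w = 0.09

0.09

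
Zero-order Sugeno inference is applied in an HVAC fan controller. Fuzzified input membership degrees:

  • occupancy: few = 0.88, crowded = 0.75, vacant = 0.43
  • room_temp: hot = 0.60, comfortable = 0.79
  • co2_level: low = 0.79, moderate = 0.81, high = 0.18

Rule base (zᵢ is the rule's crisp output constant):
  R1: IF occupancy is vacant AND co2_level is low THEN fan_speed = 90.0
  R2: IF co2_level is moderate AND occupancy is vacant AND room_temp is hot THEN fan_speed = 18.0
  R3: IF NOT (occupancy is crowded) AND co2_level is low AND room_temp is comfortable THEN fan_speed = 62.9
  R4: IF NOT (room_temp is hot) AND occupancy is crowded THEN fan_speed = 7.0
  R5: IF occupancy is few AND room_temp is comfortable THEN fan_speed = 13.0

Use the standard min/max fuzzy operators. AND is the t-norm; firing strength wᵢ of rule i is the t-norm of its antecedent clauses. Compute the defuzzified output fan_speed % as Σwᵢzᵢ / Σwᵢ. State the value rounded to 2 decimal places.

R1 (z=90.0): vacant=0.43, low=0.79; AND[min(a, b)] → w = 0.43
R2 (z=18.0): moderate=0.81, vacant=0.43, hot=0.60; AND[min(a, b)] → w = 0.43
R3 (z=62.9): ¬crowded=1−0.75=0.25, low=0.79, comfortable=0.79; AND[min(a, b)] → w = 0.25
R4 (z=7.0): ¬hot=1−0.60=0.40, crowded=0.75; AND[min(a, b)] → w = 0.40
R5 (z=13.0): few=0.88, comfortable=0.79; AND[min(a, b)] → w = 0.79
Weighted average = (0.43·90.0 + 0.43·18.0 + 0.25·62.9 + 0.40·7.0 + 0.79·13.0) / (0.43 + 0.43 + 0.25 + 0.40 + 0.79)
  = 75.2350 / 2.3000 = 32.71

32.71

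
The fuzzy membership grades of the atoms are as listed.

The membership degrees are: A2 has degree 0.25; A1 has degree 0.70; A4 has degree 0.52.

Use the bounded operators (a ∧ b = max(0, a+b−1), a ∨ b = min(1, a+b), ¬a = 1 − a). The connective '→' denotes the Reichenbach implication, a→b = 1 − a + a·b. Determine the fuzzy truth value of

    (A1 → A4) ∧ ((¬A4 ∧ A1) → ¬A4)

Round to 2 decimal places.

A1 → A4  [Reichenbach: 1 − a + a·b] with a=0.70, b=0.52 → 0.66
¬A4 = 1 − 0.52 = 0.48
¬A4 ∧ A1 = max(0, a+b−1) on (0.48, 0.70) = 0.18
¬A4 = 1 − 0.52 = 0.48
(¬A4 ∧ A1) → ¬A4  [Reichenbach: 1 − a + a·b] with a=0.18, b=0.48 → 0.91
(A1 → A4) ∧ ((¬A4 ∧ A1) → ¬A4) = max(0, a+b−1) on (0.66, 0.91) = 0.57

0.57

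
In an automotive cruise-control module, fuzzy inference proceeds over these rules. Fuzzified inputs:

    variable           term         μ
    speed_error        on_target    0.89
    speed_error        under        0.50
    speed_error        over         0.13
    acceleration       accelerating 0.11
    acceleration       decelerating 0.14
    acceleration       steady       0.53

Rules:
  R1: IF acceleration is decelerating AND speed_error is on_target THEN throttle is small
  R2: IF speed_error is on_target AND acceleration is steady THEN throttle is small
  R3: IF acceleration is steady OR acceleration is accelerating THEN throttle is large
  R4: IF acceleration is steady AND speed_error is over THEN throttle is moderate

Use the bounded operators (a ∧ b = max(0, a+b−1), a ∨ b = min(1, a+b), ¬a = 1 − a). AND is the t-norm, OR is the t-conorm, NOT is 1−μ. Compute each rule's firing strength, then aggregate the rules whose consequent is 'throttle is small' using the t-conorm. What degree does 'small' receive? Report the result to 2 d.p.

R1: decelerating=0.14, on_target=0.89; AND[max(0, a+b−1)] → w = 0.03
R2: on_target=0.89, steady=0.53; AND[max(0, a+b−1)] → w = 0.42
R3: steady=0.53, accelerating=0.11; OR[min(1, a+b)] → w = 0.64
R4: steady=0.53, over=0.13; AND[max(0, a+b−1)] → w = 0.00
Rules with consequent 'small': {R1, R2} → strengths 0.03, 0.42
Aggregate via t-conorm [min(1, a+b)]: 0.45

0.45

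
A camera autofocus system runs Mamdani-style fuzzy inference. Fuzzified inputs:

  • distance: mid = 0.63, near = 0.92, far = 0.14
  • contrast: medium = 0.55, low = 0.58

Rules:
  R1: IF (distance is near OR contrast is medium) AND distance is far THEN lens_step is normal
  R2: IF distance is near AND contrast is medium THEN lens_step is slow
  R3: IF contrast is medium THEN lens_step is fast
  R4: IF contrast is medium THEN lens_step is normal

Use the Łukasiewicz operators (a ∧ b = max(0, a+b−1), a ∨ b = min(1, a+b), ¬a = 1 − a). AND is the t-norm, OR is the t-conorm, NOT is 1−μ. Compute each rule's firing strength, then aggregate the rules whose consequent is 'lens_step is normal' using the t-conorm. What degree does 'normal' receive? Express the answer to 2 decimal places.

0.69

R1: (near=0.92 OR medium=0.55) = 1.00; AND[max(0, a+b−1)] with far=0.14 → w = 0.14
R2: near=0.92, medium=0.55; AND[max(0, a+b−1)] → w = 0.47
R3: medium=0.55 → w = 0.55
R4: medium=0.55 → w = 0.55
Rules with consequent 'normal': {R1, R4} → strengths 0.14, 0.55
Aggregate via t-conorm [min(1, a+b)]: 0.69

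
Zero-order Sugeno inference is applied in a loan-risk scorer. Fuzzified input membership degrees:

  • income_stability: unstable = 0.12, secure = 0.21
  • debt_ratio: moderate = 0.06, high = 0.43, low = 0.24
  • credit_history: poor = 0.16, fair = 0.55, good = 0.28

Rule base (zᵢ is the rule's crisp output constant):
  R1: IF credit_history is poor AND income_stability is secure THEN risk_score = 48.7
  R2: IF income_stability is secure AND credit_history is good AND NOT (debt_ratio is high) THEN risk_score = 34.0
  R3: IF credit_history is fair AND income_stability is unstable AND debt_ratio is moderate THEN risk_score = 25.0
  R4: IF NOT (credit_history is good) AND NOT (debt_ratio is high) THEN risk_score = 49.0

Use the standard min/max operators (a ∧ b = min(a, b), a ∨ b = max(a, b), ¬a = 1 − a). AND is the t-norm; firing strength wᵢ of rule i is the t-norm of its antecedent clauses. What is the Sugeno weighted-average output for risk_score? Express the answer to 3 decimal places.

44.362

R1 (z=48.7): poor=0.16, secure=0.21; AND[min(a, b)] → w = 0.16
R2 (z=34.0): secure=0.21, good=0.28, ¬high=1−0.43=0.57; AND[min(a, b)] → w = 0.21
R3 (z=25.0): fair=0.55, unstable=0.12, moderate=0.06; AND[min(a, b)] → w = 0.06
R4 (z=49.0): ¬good=1−0.28=0.72, ¬high=1−0.43=0.57; AND[min(a, b)] → w = 0.57
Weighted average = (0.16·48.7 + 0.21·34.0 + 0.06·25.0 + 0.57·49.0) / (0.16 + 0.21 + 0.06 + 0.57)
  = 44.3620 / 1.0000 = 44.362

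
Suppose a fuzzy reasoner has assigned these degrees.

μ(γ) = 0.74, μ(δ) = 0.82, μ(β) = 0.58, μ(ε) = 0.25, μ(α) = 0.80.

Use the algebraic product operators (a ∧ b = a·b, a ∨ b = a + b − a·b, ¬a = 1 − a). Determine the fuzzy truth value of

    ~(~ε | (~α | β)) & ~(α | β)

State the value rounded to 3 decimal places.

~ε = 1 − 0.2500 = 0.7500
~α = 1 − 0.8000 = 0.2000
~α | β = a + b − a·b on (0.2000, 0.5800) = 0.6640
~ε | (~α | β) = a + b − a·b on (0.7500, 0.6640) = 0.9160
~(~ε | (~α | β)) = 1 − 0.9160 = 0.0840
α | β = a + b − a·b on (0.8000, 0.5800) = 0.9160
~(α | β) = 1 − 0.9160 = 0.0840
~(~ε | (~α | β)) & ~(α | β) = a·b on (0.0840, 0.0840) = 0.0071

0.007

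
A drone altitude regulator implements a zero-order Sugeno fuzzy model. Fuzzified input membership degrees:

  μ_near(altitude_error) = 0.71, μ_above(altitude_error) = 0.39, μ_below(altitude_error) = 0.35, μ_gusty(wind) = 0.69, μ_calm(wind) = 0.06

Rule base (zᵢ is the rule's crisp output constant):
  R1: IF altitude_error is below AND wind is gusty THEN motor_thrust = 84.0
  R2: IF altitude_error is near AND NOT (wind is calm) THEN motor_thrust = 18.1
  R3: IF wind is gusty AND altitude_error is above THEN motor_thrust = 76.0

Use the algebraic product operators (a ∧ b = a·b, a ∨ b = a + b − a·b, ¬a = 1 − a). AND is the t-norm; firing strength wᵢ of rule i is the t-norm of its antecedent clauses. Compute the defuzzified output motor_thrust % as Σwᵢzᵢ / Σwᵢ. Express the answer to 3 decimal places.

R1 (z=84.0): below=0.35, gusty=0.69; AND[a·b] → w = 0.2415
R2 (z=18.1): near=0.71, ¬calm=1−0.06=0.94; AND[a·b] → w = 0.6674
R3 (z=76.0): gusty=0.69, above=0.39; AND[a·b] → w = 0.2691
Weighted average = (0.2415·84.0 + 0.6674·18.1 + 0.2691·76.0) / (0.2415 + 0.6674 + 0.2691)
  = 52.8175 / 1.1780 = 44.837

44.837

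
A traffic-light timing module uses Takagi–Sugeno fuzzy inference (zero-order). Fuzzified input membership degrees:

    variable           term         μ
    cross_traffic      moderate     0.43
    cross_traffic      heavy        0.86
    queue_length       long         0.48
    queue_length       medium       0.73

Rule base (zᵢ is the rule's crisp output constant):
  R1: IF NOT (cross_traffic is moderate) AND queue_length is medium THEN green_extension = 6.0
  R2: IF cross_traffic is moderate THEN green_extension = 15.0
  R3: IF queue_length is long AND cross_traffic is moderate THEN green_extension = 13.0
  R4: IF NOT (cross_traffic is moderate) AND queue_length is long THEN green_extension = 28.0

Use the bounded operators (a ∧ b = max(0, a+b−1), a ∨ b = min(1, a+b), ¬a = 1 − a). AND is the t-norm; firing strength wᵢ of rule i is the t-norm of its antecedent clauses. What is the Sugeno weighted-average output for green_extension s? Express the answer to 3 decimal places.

R1 (z=6.0): ¬moderate=1−0.43=0.57, medium=0.73; AND[max(0, a+b−1)] → w = 0.30
R2 (z=15.0): moderate=0.43 → w = 0.43
R3 (z=13.0): long=0.48, moderate=0.43; AND[max(0, a+b−1)] → w = 0.00
R4 (z=28.0): ¬moderate=1−0.43=0.57, long=0.48; AND[max(0, a+b−1)] → w = 0.05
Weighted average = (0.30·6.0 + 0.43·15.0 + 0.00·13.0 + 0.05·28.0) / (0.30 + 0.43 + 0.00 + 0.05)
  = 9.6500 / 0.7800 = 12.372

12.372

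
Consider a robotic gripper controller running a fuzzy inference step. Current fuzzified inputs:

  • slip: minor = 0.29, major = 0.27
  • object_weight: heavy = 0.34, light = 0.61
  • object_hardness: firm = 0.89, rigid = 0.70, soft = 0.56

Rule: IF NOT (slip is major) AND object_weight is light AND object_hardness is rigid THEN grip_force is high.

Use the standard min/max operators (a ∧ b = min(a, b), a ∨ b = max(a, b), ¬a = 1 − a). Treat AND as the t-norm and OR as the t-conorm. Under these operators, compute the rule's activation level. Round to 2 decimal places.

0.61

firing strength: ¬major=1−0.27=0.73, light=0.61, rigid=0.70; AND[min(a, b)] → w = 0.61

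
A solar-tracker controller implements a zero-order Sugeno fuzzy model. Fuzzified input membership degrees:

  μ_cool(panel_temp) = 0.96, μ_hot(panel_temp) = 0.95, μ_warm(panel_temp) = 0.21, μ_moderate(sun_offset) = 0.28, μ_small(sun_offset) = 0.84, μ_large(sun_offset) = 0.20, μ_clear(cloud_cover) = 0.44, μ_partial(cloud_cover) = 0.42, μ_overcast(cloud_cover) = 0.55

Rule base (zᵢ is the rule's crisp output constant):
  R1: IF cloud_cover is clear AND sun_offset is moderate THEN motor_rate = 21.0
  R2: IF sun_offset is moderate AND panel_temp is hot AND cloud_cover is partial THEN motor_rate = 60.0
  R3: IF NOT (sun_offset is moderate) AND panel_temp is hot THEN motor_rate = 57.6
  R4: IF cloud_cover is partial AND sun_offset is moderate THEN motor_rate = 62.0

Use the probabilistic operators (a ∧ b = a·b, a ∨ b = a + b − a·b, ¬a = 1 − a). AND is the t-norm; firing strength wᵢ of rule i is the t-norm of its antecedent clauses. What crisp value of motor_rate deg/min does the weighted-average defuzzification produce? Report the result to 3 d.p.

54.008

R1 (z=21.0): clear=0.44, moderate=0.28; AND[a·b] → w = 0.1232
R2 (z=60.0): moderate=0.28, hot=0.95, partial=0.42; AND[a·b] → w = 0.1117
R3 (z=57.6): ¬moderate=1−0.28=0.72, hot=0.95; AND[a·b] → w = 0.6840
R4 (z=62.0): partial=0.42, moderate=0.28; AND[a·b] → w = 0.1176
Weighted average = (0.1232·21.0 + 0.1117·60.0 + 0.6840·57.6 + 0.1176·62.0) / (0.1232 + 0.1117 + 0.6840 + 0.1176)
  = 55.9800 / 1.0365 = 54.008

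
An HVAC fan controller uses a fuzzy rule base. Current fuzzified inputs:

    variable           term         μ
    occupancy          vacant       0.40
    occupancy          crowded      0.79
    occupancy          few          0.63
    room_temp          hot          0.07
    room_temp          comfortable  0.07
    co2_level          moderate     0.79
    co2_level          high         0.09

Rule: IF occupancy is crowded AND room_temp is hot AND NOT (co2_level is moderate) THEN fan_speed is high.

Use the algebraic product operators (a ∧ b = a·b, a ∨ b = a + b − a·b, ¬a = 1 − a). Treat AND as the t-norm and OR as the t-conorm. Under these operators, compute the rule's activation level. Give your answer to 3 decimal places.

0.012

firing strength: crowded=0.79, hot=0.07, ¬moderate=1−0.79=0.21; AND[a·b] → w = 0.0116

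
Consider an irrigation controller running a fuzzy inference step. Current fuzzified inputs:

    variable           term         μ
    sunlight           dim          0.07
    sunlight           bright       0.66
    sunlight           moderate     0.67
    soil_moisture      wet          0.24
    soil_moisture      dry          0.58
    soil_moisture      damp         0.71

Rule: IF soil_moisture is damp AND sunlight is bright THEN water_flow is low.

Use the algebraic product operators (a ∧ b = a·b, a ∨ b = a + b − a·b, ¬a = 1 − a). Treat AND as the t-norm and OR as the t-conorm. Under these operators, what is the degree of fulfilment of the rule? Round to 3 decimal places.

0.469

firing strength: damp=0.71, bright=0.66; AND[a·b] → w = 0.4686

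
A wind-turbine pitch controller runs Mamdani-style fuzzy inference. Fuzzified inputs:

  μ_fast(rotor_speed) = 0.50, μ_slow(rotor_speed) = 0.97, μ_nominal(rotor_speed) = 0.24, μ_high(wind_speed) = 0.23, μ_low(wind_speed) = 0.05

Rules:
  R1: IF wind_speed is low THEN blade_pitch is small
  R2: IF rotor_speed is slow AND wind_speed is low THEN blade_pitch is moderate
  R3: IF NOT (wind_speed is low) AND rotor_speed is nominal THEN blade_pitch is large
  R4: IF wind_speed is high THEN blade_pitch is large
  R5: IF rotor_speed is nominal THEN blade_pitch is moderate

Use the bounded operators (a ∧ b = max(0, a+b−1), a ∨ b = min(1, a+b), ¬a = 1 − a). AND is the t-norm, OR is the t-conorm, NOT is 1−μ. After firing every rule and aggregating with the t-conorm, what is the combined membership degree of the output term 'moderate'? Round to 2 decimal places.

R1: low=0.05 → w = 0.05
R2: slow=0.97, low=0.05; AND[max(0, a+b−1)] → w = 0.02
R3: ¬low=1−0.05=0.95, nominal=0.24; AND[max(0, a+b−1)] → w = 0.19
R4: high=0.23 → w = 0.23
R5: nominal=0.24 → w = 0.24
Rules with consequent 'moderate': {R2, R5} → strengths 0.02, 0.24
Aggregate via t-conorm [min(1, a+b)]: 0.26

0.26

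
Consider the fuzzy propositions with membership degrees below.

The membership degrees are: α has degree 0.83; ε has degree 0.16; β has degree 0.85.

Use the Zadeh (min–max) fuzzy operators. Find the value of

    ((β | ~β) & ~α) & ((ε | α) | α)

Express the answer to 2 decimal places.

0.17

~β = 1 − 0.85 = 0.15
β | ~β = max(a, b) on (0.85, 0.15) = 0.85
~α = 1 − 0.83 = 0.17
(β | ~β) & ~α = min(a, b) on (0.85, 0.17) = 0.17
ε | α = max(a, b) on (0.16, 0.83) = 0.83
(ε | α) | α = max(a, b) on (0.83, 0.83) = 0.83
((β | ~β) & ~α) & ((ε | α) | α) = min(a, b) on (0.17, 0.83) = 0.17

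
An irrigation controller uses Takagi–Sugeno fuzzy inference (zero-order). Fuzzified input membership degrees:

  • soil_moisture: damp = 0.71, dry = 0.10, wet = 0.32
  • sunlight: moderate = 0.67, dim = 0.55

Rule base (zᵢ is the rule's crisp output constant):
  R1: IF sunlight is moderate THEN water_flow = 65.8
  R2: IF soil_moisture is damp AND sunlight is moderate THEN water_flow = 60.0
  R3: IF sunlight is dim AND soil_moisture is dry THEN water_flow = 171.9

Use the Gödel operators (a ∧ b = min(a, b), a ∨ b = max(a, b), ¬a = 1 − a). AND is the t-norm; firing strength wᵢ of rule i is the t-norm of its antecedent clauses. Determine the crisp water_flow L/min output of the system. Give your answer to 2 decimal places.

R1 (z=65.8): moderate=0.67 → w = 0.67
R2 (z=60.0): damp=0.71, moderate=0.67; AND[min(a, b)] → w = 0.67
R3 (z=171.9): dim=0.55, dry=0.10; AND[min(a, b)] → w = 0.10
Weighted average = (0.67·65.8 + 0.67·60.0 + 0.10·171.9) / (0.67 + 0.67 + 0.10)
  = 101.4760 / 1.4400 = 70.47

70.47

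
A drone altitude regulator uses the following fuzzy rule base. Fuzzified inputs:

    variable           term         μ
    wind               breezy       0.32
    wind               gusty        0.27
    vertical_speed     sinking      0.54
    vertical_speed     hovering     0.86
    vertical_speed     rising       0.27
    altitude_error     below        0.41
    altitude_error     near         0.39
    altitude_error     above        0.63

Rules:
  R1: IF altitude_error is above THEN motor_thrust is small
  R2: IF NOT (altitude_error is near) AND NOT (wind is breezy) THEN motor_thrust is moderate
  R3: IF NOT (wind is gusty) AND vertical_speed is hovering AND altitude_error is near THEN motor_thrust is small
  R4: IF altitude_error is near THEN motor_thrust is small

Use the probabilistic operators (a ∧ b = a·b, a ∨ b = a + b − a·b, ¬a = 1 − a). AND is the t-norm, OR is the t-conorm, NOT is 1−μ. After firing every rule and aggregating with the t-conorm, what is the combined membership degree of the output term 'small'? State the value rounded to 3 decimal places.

R1: above=0.63 → w = 0.6300
R2: ¬near=1−0.39=0.61, ¬breezy=1−0.32=0.68; AND[a·b] → w = 0.4148
R3: ¬gusty=1−0.27=0.73, hovering=0.86, near=0.39; AND[a·b] → w = 0.2448
R4: near=0.39 → w = 0.3900
Rules with consequent 'small': {R1, R3, R4} → strengths 0.6300, 0.2448, 0.3900
Aggregate via t-conorm [a + b − a·b]: 0.8296

0.830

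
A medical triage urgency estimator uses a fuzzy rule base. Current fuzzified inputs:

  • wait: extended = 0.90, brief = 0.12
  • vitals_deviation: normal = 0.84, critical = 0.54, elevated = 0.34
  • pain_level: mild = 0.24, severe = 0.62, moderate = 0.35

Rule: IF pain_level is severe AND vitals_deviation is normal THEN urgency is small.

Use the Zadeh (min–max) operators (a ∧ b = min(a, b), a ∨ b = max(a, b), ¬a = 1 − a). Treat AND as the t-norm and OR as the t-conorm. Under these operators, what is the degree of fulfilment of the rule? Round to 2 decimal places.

0.62

firing strength: severe=0.62, normal=0.84; AND[min(a, b)] → w = 0.62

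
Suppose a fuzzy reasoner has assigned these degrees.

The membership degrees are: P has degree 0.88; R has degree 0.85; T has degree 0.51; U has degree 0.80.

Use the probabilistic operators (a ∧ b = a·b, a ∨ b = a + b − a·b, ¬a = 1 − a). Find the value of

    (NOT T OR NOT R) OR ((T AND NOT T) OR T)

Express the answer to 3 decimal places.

0.841

NOT T = 1 − 0.5100 = 0.4900
NOT R = 1 − 0.8500 = 0.1500
NOT T OR NOT R = a + b − a·b on (0.4900, 0.1500) = 0.5665
NOT T = 1 − 0.5100 = 0.4900
T AND NOT T = a·b on (0.5100, 0.4900) = 0.2499
(T AND NOT T) OR T = a + b − a·b on (0.2499, 0.5100) = 0.6325
(NOT T OR NOT R) OR ((T AND NOT T) OR T) = a + b − a·b on (0.5665, 0.6325) = 0.8407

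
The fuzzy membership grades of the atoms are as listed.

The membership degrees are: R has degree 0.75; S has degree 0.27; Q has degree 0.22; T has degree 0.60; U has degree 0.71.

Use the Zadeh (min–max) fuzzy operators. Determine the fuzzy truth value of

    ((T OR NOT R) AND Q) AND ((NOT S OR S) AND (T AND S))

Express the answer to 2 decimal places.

0.22

NOT R = 1 − 0.75 = 0.25
T OR NOT R = max(a, b) on (0.60, 0.25) = 0.60
(T OR NOT R) AND Q = min(a, b) on (0.60, 0.22) = 0.22
NOT S = 1 − 0.27 = 0.73
NOT S OR S = max(a, b) on (0.73, 0.27) = 0.73
T AND S = min(a, b) on (0.60, 0.27) = 0.27
(NOT S OR S) AND (T AND S) = min(a, b) on (0.73, 0.27) = 0.27
((T OR NOT R) AND Q) AND ((NOT S OR S) AND (T AND S)) = min(a, b) on (0.22, 0.27) = 0.22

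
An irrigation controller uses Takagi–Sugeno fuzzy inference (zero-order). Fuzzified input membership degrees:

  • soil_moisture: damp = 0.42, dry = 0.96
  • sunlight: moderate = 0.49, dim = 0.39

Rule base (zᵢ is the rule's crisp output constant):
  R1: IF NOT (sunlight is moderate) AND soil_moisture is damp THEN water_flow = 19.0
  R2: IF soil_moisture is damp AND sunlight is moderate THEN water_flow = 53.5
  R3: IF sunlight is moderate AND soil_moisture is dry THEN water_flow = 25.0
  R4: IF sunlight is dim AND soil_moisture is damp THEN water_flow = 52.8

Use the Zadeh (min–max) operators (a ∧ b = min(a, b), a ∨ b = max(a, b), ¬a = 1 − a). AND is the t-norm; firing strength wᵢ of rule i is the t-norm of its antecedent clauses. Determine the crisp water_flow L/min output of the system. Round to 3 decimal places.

36.798

R1 (z=19.0): ¬moderate=1−0.49=0.51, damp=0.42; AND[min(a, b)] → w = 0.42
R2 (z=53.5): damp=0.42, moderate=0.49; AND[min(a, b)] → w = 0.42
R3 (z=25.0): moderate=0.49, dry=0.96; AND[min(a, b)] → w = 0.49
R4 (z=52.8): dim=0.39, damp=0.42; AND[min(a, b)] → w = 0.39
Weighted average = (0.42·19.0 + 0.42·53.5 + 0.49·25.0 + 0.39·52.8) / (0.42 + 0.42 + 0.49 + 0.39)
  = 63.2920 / 1.7200 = 36.798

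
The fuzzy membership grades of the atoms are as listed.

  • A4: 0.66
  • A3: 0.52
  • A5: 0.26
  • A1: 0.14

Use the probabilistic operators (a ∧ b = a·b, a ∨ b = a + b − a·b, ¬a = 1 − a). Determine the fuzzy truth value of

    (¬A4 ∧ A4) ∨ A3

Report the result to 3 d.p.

¬A4 = 1 − 0.6600 = 0.3400
¬A4 ∧ A4 = a·b on (0.3400, 0.6600) = 0.2244
(¬A4 ∧ A4) ∨ A3 = a + b − a·b on (0.2244, 0.5200) = 0.6277

0.628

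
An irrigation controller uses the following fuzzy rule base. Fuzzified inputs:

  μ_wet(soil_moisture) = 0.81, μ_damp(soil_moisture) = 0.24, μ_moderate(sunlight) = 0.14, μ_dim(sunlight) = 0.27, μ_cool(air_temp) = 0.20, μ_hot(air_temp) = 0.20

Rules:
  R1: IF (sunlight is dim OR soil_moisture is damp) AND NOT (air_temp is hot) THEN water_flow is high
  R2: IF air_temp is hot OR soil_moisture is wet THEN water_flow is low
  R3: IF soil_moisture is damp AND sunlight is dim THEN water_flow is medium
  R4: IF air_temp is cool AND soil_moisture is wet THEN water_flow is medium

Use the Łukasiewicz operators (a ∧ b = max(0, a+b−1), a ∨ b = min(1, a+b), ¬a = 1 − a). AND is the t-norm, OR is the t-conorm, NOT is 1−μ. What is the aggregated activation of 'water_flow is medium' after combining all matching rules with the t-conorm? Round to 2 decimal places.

0.01

R1: (dim=0.27 OR damp=0.24) = 0.51; AND[max(0, a+b−1)] with ¬hot=1−0.20=0.80 → w = 0.31
R2: hot=0.20, wet=0.81; OR[min(1, a+b)] → w = 1.00
R3: damp=0.24, dim=0.27; AND[max(0, a+b−1)] → w = 0.00
R4: cool=0.20, wet=0.81; AND[max(0, a+b−1)] → w = 0.01
Rules with consequent 'medium': {R3, R4} → strengths 0.00, 0.01
Aggregate via t-conorm [min(1, a+b)]: 0.01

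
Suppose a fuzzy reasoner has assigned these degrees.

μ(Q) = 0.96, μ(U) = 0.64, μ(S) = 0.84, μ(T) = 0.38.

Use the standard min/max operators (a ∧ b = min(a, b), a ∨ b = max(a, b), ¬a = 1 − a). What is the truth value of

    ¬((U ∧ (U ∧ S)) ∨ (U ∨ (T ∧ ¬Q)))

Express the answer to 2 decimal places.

0.36

U ∧ S = min(a, b) on (0.64, 0.84) = 0.64
U ∧ (U ∧ S) = min(a, b) on (0.64, 0.64) = 0.64
¬Q = 1 − 0.96 = 0.04
T ∧ ¬Q = min(a, b) on (0.38, 0.04) = 0.04
U ∨ (T ∧ ¬Q) = max(a, b) on (0.64, 0.04) = 0.64
(U ∧ (U ∧ S)) ∨ (U ∨ (T ∧ ¬Q)) = max(a, b) on (0.64, 0.64) = 0.64
¬((U ∧ (U ∧ S)) ∨ (U ∨ (T ∧ ¬Q))) = 1 − 0.64 = 0.36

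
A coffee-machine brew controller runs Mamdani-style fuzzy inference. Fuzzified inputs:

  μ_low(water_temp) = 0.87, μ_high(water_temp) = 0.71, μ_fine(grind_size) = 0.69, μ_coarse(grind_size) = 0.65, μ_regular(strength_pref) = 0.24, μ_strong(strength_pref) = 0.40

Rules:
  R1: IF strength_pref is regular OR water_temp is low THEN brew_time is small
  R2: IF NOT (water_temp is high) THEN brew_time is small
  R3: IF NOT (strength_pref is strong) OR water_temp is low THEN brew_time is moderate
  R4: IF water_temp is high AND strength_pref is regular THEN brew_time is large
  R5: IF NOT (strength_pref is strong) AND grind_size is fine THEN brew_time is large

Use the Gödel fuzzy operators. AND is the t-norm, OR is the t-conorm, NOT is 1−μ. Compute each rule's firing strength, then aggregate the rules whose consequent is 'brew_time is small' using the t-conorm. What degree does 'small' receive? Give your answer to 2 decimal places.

R1: regular=0.24, low=0.87; OR[max(a, b)] → w = 0.87
R2: ¬high=1−0.71=0.29 → w = 0.29
R3: ¬strong=1−0.40=0.60, low=0.87; OR[max(a, b)] → w = 0.87
R4: high=0.71, regular=0.24; AND[min(a, b)] → w = 0.24
R5: ¬strong=1−0.40=0.60, fine=0.69; AND[min(a, b)] → w = 0.60
Rules with consequent 'small': {R1, R2} → strengths 0.87, 0.29
Aggregate via t-conorm [max(a, b)]: 0.87

0.87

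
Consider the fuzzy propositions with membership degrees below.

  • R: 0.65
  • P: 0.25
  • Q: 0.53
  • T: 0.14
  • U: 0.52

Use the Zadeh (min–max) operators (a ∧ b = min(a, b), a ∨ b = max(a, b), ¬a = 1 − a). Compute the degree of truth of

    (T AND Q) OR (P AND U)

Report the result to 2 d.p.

T AND Q = min(a, b) on (0.14, 0.53) = 0.14
P AND U = min(a, b) on (0.25, 0.52) = 0.25
(T AND Q) OR (P AND U) = max(a, b) on (0.14, 0.25) = 0.25

0.25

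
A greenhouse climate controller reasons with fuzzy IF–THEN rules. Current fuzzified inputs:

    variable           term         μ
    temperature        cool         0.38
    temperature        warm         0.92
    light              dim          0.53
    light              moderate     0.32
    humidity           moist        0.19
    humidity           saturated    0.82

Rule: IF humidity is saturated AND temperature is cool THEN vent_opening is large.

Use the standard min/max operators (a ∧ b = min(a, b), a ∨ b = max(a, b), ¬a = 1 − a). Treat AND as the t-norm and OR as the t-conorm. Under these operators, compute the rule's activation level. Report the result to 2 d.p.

0.38

firing strength: saturated=0.82, cool=0.38; AND[min(a, b)] → w = 0.38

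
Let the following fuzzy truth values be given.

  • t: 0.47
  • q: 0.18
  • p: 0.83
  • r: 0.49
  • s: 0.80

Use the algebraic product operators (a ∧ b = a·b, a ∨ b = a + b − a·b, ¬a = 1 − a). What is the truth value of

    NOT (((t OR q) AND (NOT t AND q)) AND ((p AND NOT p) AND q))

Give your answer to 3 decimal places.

0.999

t OR q = a + b − a·b on (0.4700, 0.1800) = 0.5654
NOT t = 1 − 0.4700 = 0.5300
NOT t AND q = a·b on (0.5300, 0.1800) = 0.0954
(t OR q) AND (NOT t AND q) = a·b on (0.5654, 0.0954) = 0.0539
NOT p = 1 − 0.8300 = 0.1700
p AND NOT p = a·b on (0.8300, 0.1700) = 0.1411
(p AND NOT p) AND q = a·b on (0.1411, 0.1800) = 0.0254
((t OR q) AND (NOT t AND q)) AND ((p AND NOT p) AND q) = a·b on (0.0539, 0.0254) = 0.0014
NOT (((t OR q) AND (NOT t AND q)) AND ((p AND NOT p) AND q)) = 1 − 0.0014 = 0.9986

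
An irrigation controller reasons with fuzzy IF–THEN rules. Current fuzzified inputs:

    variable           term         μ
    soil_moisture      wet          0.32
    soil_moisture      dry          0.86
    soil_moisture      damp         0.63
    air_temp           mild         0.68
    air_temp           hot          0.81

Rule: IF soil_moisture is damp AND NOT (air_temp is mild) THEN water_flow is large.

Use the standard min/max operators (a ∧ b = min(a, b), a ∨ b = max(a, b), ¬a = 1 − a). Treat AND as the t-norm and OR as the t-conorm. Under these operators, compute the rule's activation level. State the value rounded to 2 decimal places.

firing strength: damp=0.63, ¬mild=1−0.68=0.32; AND[min(a, b)] → w = 0.32

0.32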